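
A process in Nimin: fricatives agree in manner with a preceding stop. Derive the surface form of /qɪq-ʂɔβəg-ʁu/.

[qɪqʈɔβəgɢu]

/ʂ/ is a voiceless retroflex fricative. The preceding trigger /q/ is a stop, so /ʂ/ must become a stop as well.
Changing only its manner to stop gives [ʈ] — the voiceless retroflex stop.
At the second juncture, /ʁ/ likewise becomes [ɢ] adjacent to /g/.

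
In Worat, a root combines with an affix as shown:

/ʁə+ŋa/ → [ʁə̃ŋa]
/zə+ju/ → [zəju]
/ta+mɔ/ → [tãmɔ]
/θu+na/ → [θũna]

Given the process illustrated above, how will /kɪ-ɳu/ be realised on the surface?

[kɪ̃ɳu]

The data show regressive nasality assimilation (vowel nasalisation): /ə/ → [ə̃] before /ŋ/; /a/ → [ã] before /m/; /u/ → [ũ] before /n/ — a vowel is nasalised by an immediately following nasal consonant.
No change occurs in [zəju] because the vowel at the boundary is adjacent to an oral consonant, not a nasal (/ə/ next to /j/).
/ɪ/ sits next to the nasal /ɳ/ and is therefore nasalised to [ɪ̃].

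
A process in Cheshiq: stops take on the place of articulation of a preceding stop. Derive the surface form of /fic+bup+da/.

/b/ is a voiced bilabial stop. The preceding trigger /c/ is palatal, so /b/ must become palatal as well.
The voiced palatal stop is [ɟ], so /b/ → [ɟ].
The same rule applies at the second boundary: /d/ → [b] next to /p/.

[ficɟupba]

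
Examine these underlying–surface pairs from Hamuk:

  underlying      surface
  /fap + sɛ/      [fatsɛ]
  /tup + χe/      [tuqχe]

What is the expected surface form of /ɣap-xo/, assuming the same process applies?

The data show regressive place assimilation: /p/ → [t] before /s/; /p/ → [q] before /χ/. In each pair only place changes, matching the following consonant, while manner and voice stay constant.
/p/ is a voiceless bilabial stop. The following trigger /x/ is velar, so /p/ must become velar as well.
The voiceless velar stop is [k], so /p/ → [k].

[ɣakxo]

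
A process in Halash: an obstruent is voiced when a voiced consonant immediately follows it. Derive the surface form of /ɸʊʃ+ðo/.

[ɸʊʒðo]

The rule targets /ʃ/ (voiceless postalveolar fricative), which sits before the trigger /ð/ (voiced).
The voiced postalveolar fricative is [ʒ], so /ʃ/ → [ʒ].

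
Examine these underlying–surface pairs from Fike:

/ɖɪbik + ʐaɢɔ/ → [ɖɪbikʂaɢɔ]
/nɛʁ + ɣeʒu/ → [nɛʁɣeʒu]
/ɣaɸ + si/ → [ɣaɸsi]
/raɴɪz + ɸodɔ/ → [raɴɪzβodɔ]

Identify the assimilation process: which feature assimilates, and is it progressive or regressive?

progressive voicing assimilation

Comparing underlying and surface forms, /ʐ/ → [ʂ] is the alternation; the neighbouring /k/ is constant.
The change voiced → voiceless matches the voicing of the preceding /k/, identifying this as voicing assimilation.
Place and manner are unchanged, so the assimilation is partial, not total.
The other alternating form patterns the same way: /ɸ/ → [β] after /z/ (voiceless → voiced, matching voiced) — only voicing changes, and always toward the preceding segment.
Nothing changes in [nɛʁɣeʒu], [ɣaɸsi]: there the adjacent consonants already agree in voicing (/ɣ/ and /ʁ/ are both voiced; /s/ and /ɸ/ are both voiceless), so these forms are consistent with the same rule.
The trigger is the preceding segment, so the direction is progressive (perseverative).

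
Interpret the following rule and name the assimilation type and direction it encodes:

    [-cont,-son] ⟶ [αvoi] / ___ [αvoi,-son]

The shared variable α links the value of [voi] on the target to the same value on the neighbouring segment, so voicing is the feature that assimilates.
Since the environment is written after the underscore, the trigger follows the target; the direction is regressive.

regressive voicing assimilation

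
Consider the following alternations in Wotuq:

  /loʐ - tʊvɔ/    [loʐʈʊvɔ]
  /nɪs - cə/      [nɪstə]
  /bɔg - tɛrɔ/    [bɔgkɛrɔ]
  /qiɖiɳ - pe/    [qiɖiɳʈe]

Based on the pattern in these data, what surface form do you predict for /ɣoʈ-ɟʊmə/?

[ɣoʈɖʊmə]

The data show progressive place assimilation: /t/ → [ʈ] after /ʐ/; /c/ → [t] after /s/; /t/ → [k] after /g/; /p/ → [ʈ] after /ɳ/. In each pair only place changes, matching the preceding consonant, while manner and voice stay constant.
/ɟ/ is a voiced palatal stop. The preceding trigger /ʈ/ is retroflex, so /ɟ/ must become retroflex as well.
The voiced retroflex stop is [ɖ], so /ɟ/ → [ɖ].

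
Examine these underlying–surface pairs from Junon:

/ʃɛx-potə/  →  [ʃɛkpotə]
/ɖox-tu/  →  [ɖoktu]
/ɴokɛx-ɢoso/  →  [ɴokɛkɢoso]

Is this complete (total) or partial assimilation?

The segment that alternates is /x/, which surfaces as [k] when adjacent to /p/.
The change fricative → stop matches the manner of the following /p/, identifying this as manner assimilation.
Place and voice are unchanged, so the assimilation is partial, not total.
The other alternating forms pattern the same way: /x/ → [k] before /t/ (fricative → stop, matching a stop); /x/ → [k] before /ɢ/ (fricative → stop, matching a stop) — only manner changes, and always toward the following segment.

partial assimilation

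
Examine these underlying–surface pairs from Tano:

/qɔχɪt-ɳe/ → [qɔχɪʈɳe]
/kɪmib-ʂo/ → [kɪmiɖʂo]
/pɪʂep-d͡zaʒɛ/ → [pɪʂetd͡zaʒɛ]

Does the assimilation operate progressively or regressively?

regressive

Comparing underlying and surface forms, /t/ → [ʈ] is the alternation; the neighbouring /ɳ/ is constant.
/t/ is alveolar while /ɳ/ is retroflex; the output [ʈ] is retroflex, matching the trigger — so the feature that spreads is place.
Checking the remaining alternations: /b/ → [ɖ] before /ʂ/ (bilabial → retroflex, matching retroflex); /p/ → [t] before /d͡z/ (bilabial → alveolar, matching alveolar) — only place changes, and always toward the following segment.
Since the segment that changes precedes the conditioning segment, the assimilation is regressive.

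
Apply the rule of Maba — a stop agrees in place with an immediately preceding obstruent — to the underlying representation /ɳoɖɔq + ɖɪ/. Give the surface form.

[ɳoɖɔqɢɪ]

The rule targets /ɖ/ (voiced retroflex stop), which sits after the trigger /q/ (uvular).
The voiced uvular stop is [ɢ], so /ɖ/ → [ɢ].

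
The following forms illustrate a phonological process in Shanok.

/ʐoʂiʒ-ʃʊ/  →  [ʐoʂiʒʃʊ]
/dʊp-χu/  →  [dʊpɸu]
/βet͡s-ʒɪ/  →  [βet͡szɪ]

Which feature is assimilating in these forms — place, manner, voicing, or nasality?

Comparing underlying and surface forms, /χ/ → [ɸ] is the alternation; the neighbouring /p/ is constant.
The change uvular → bilabial matches the place of the preceding /p/, identifying this as place assimilation.
The other alternating form patterns the same way: /ʒ/ → [z] after /t͡s/ (postalveolar → alveolar, matching alveolar) — only place changes, and always toward the preceding segment.
No alternation appears in [ʐoʂiʒʃʊ]: there the adjacent consonants already agree in place (/ʃ/ and /ʒ/ are both postalveolar), so this form is consistent with the same rule.

place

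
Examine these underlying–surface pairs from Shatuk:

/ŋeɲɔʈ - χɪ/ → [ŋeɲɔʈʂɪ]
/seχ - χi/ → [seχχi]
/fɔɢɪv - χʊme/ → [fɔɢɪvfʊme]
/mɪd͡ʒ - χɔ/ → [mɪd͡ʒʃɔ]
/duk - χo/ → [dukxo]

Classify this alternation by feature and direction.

Underlying /χ/ is realised as [ʂ] next to /ʈ/; /ʈ/ itself does not change.
/χ/ is uvular while /ʈ/ is retroflex; the output [ʂ] is retroflex, matching the trigger — so the feature that spreads is place.
Manner and voice are unchanged, so the assimilation is partial, not total.
The same holds elsewhere in the data: /χ/ → [f] after /v/ (uvular → labiodental, matching labiodental); /χ/ → [ʃ] after /d͡ʒ/ (uvular → postalveolar, matching postalveolar); /χ/ → [x] after /k/ (uvular → velar, matching velar) — only place changes, and always toward the preceding segment.
No alternation appears in [seχχi]: there the adjacent consonants already agree in place (/χ/ and /χ/ are both uvular), so this form is consistent with the same rule.
Since the segment that changes follows the conditioning segment, the assimilation is progressive.

progressive place assimilation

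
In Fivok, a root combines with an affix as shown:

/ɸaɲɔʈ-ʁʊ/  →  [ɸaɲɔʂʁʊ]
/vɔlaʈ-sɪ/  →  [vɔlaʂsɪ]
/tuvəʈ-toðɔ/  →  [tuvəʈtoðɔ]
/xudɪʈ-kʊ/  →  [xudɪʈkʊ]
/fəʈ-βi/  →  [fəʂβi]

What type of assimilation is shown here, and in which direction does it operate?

regressive manner assimilation

Underlying /ʈ/ is realised as [ʂ] next to /ʁ/; /ʁ/ itself does not change.
/ʈ/ is a stop while /ʁ/ is a fricative; the output [ʂ] is a fricative, matching the trigger — so the feature that spreads is manner.
Place and voice are unchanged, so the assimilation is partial, not total.
The same holds elsewhere in the data: /ʈ/ → [ʂ] before /s/ (stop → fricative, matching a fricative); /ʈ/ → [ʂ] before /β/ (stop → fricative, matching a fricative) — only manner changes, and always toward the following segment.
No alternation appears in [tuvəʈtoðɔ], [xudɪʈkʊ]: there the adjacent consonants already agree in manner (/ʈ/ and /t/ are both stops; /ʈ/ and /k/ are both stops), so these forms are consistent with the same rule.
Since the segment that changes precedes the conditioning segment, the assimilation is regressive.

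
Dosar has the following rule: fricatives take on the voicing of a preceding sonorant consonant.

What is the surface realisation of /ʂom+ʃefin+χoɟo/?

/ʃ/ is a voiceless postalveolar fricative. The preceding trigger /m/ is voiced, so /ʃ/ must become voiced as well.
A voiced postalveolar fricative is [ʒ], so the surface segment is [ʒ].
The same rule applies at the second boundary: /χ/ → [ʁ] next to /n/.

[ʂomʒefinʁoɟo]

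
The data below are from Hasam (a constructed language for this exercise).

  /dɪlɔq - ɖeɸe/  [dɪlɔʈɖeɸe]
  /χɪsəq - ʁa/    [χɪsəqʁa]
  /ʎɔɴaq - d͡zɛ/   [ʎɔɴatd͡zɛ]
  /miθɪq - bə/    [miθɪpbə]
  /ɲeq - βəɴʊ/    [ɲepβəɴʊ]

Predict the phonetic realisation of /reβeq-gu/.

[reβekgu]

The data show regressive place assimilation: /q/ → [ʈ] before /ɖ/; /q/ → [t] before /d͡z/; /q/ → [p] before /b/; /q/ → [p] before /β/. In each pair only place changes, matching the following consonant, while manner and voice stay constant.
No alternation appears in [χɪsəqʁa]: there the adjacent consonants already agree in place (/q/ and /ʁ/ are both uvular), so this form is consistent with the same rule.
/q/ is a voiceless uvular stop. The following trigger /g/ is velar, so /q/ must become velar as well.
A voiceless velar stop is [k], so the surface segment is [k].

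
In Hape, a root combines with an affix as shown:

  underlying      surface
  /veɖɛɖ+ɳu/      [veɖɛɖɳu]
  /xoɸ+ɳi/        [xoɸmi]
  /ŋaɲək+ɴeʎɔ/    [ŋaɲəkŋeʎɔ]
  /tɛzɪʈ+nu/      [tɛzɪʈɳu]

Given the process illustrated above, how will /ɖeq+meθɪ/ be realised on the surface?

[ɖeqɴeθɪ]

The data show progressive place assimilation: /ɳ/ → [m] after /ɸ/; /ɴ/ → [ŋ] after /k/; /n/ → [ɳ] after /ʈ/. In each pair only place changes, matching the preceding consonant, while manner and voice stay constant.
No alternation appears in [veɖɛɖɳu]: there the adjacent consonants already agree in place (/ɳ/ and /ɖ/ are both retroflex), so this form is consistent with the same rule.
The rule targets /m/ (voiced bilabial nasal), which sits after the trigger /q/ (uvular).
The voiced uvular nasal is [ɴ], so /m/ → [ɴ].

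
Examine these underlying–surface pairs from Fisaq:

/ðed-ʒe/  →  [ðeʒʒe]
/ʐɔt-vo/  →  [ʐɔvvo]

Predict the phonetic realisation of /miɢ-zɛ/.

[mizzɛ]

The data show regressive total assimilation (/d/ → [ʒ] before /ʒ/; /t/ → [v] before /v/): in every case the target segment becomes identical to its following neighbour, copying more than a single feature.
/ɢ/ is the segment targeted by the rule; it sits immediately before /z/, so it assimilates completely and surfaces as [z].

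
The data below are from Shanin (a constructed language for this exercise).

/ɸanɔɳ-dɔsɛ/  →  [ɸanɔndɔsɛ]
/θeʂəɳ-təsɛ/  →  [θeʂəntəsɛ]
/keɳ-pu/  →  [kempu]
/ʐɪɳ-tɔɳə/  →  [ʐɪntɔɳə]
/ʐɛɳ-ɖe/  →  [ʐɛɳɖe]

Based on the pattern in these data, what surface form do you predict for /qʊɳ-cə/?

[qʊɲcə]

The data show regressive place assimilation: /ɳ/ → [n] before /d/; /ɳ/ → [n] before /t/; /ɳ/ → [m] before /p/. In each pair only place changes, matching the following consonant, while manner and voice stay constant.
No alternation appears in [ʐɛɳɖe]: there the adjacent consonants already agree in place (/ɳ/ and /ɖ/ are both retroflex), so this form is consistent with the same rule.
/ɳ/ is a voiced retroflex nasal. The following trigger /c/ is palatal, so /ɳ/ must become palatal as well.
Changing only its place to palatal gives [ɲ] — the voiced palatal nasal.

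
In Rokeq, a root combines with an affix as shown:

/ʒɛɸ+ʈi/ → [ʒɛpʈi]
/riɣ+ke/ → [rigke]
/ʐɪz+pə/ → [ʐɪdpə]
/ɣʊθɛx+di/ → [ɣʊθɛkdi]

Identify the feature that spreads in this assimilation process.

manner

Comparing underlying and surface forms, /ɸ/ → [p] is the alternation; the neighbouring /ʈ/ is constant.
/ɸ/ is a fricative while /ʈ/ is a stop; the output [p] is a stop, matching the trigger — so the feature that spreads is manner.
The same holds elsewhere in the data: /ɣ/ → [g] before /k/ (fricative → stop, matching a stop); /z/ → [d] before /p/ (fricative → stop, matching a stop); /x/ → [k] before /d/ (fricative → stop, matching a stop) — only manner changes, and always toward the following segment.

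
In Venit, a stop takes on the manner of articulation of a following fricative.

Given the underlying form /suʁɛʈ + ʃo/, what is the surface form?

/ʈ/ is a voiceless retroflex stop. The following trigger /ʃ/ is a fricative, so /ʈ/ must become a fricative as well.
The voiceless retroflex fricative is [ʂ], so /ʈ/ → [ʂ].

[suʁɛʂʃo]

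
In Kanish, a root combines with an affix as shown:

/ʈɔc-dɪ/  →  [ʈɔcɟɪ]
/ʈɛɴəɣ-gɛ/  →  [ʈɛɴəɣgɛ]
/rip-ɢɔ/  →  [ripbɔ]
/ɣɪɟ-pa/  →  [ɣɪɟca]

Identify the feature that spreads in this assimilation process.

place

Underlying /d/ is realised as [ɟ] next to /c/; /c/ itself does not change.
The change alveolar → palatal matches the place of the preceding /c/, identifying this as place assimilation.
The same holds elsewhere in the data: /ɢ/ → [b] after /p/ (uvular → bilabial, matching bilabial); /p/ → [c] after /ɟ/ (bilabial → palatal, matching palatal) — only place changes, and always toward the preceding segment.
Nothing changes in [ʈɛɴəɣgɛ]: there the adjacent consonants already agree in place (/g/ and /ɣ/ are both velar), so this form is consistent with the same rule.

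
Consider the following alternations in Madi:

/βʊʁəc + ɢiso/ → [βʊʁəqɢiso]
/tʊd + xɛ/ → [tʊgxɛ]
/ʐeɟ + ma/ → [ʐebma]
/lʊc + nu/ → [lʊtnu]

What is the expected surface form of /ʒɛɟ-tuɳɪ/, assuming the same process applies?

The data show regressive place assimilation: /c/ → [q] before /ɢ/; /d/ → [g] before /x/; /ɟ/ → [b] before /m/; /c/ → [t] before /n/. In each pair only place changes, matching the following consonant, while manner and voice stay constant.
/ɟ/ is a voiced palatal stop. The following trigger /t/ is alveolar, so /ɟ/ must become alveolar as well.
Changing only its place to alveolar gives [d] — the voiced alveolar stop.

[ʒɛdtuɳɪ]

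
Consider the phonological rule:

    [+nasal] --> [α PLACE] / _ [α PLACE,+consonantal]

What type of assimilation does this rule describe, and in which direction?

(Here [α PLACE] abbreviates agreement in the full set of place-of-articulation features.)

regressive place assimilation

The rule copies the place features (abbreviated [PLACE]) from the environment onto the target, so the assimilating feature is place.
Since the environment is written after the underscore, the trigger follows the target; the direction is regressive.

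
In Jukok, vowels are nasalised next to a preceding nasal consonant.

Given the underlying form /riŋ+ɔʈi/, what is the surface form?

[riŋɔ̃ʈi]

/ɔ/ sits next to the nasal /ŋ/ and is therefore nasalised to [ɔ̃].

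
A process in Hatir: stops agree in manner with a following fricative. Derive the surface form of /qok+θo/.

The rule targets /k/ (voiceless velar stop), which sits before the trigger /θ/ (fricative).
The voiceless velar fricative is [x], so /k/ → [x].

[qoxθo]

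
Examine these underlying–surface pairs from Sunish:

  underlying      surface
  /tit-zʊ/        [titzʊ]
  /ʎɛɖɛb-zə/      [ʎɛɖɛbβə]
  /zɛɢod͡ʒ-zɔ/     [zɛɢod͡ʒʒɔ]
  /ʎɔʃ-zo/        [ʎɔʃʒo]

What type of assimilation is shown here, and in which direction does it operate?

Comparing underlying and surface forms, /z/ → [β] is the alternation; the neighbouring /b/ is constant.
/z/ is alveolar while /b/ is bilabial; the output [β] is bilabial, matching the trigger — so the feature that spreads is place.
Manner and voice are unchanged, so the assimilation is partial, not total.
The same holds elsewhere in the data: /z/ → [ʒ] after /d͡ʒ/ (alveolar → postalveolar, matching postalveolar); /z/ → [ʒ] after /ʃ/ (alveolar → postalveolar, matching postalveolar) — only place changes, and always toward the preceding segment.
Nothing changes in [titzʊ]: there the adjacent consonants already agree in place (/z/ and /t/ are both alveolar), so this form is consistent with the same rule.
Since the segment that changes follows the conditioning segment, the assimilation is progressive.

progressive place assimilation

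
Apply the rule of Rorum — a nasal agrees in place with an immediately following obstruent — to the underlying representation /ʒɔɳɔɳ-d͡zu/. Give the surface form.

[ʒɔɳɔnd͡zu]

/ɳ/ is a voiced retroflex nasal. The following trigger /d͡z/ is alveolar, so /ɳ/ must become alveolar as well.
A voiced alveolar nasal is [n], so the surface segment is [n].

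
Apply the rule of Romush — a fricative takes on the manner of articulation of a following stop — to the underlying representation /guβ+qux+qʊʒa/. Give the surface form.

The rule targets /β/ (voiced bilabial fricative), which sits before the trigger /q/ (stop).
The voiced bilabial stop is [b], so /β/ → [b].
At the second juncture, /x/ likewise becomes [k] adjacent to /q/.

[gubqukqʊʒa]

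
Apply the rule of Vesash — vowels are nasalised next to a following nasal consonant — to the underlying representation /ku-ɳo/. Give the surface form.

The vowel /u/ is adjacent to the following nasal /ɳ/, so it acquires [+nasal] and surfaces as [ũ].

[kũɳo]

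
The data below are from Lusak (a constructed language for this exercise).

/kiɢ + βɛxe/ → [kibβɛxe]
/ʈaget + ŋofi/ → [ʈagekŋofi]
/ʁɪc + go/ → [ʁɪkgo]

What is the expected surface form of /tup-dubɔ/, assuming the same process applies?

The data show regressive place assimilation: /ɢ/ → [b] before /β/; /t/ → [k] before /ŋ/; /c/ → [k] before /g/. In each pair only place changes, matching the following consonant, while manner and voice stay constant.
/p/ is a voiceless bilabial stop. The following trigger /d/ is alveolar, so /p/ must become alveolar as well.
Changing only its place to alveolar gives [t] — the voiceless alveolar stop.

[tutdubɔ]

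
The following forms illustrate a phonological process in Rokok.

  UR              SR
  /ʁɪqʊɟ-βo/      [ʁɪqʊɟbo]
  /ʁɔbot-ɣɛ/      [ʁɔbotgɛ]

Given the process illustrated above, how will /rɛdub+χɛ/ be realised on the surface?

[rɛdubqɛ]

The data show progressive manner assimilation: /β/ → [b] after /ɟ/; /ɣ/ → [g] after /t/. In each pair only manner changes, matching the preceding consonant, while place and voice stay constant.
/χ/ is a voiceless uvular fricative. The preceding trigger /b/ is a stop, so /χ/ must become a stop as well.
The voiceless uvular stop is [q], so /χ/ → [q].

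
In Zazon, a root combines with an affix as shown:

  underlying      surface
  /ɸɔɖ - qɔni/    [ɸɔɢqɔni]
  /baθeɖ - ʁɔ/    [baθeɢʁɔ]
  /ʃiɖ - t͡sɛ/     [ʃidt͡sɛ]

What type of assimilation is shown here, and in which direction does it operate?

regressive place assimilation

The segment that alternates is /ɖ/, which surfaces as [ɢ] when adjacent to /q/.
/ɖ/ is retroflex while /q/ is uvular; the output [ɢ] is uvular, matching the trigger — so the feature that spreads is place.
Manner and voice are unchanged, so the assimilation is partial, not total.
Checking the remaining alternations: /ɖ/ → [ɢ] before /ʁ/ (retroflex → uvular, matching uvular); /ɖ/ → [d] before /t͡s/ (retroflex → alveolar, matching alveolar) — only place changes, and always toward the following segment.
Since the segment that changes precedes the conditioning segment, the assimilation is regressive.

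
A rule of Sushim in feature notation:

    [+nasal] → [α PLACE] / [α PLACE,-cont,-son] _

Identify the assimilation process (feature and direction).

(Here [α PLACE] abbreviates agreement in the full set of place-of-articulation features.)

progressive place assimilation

The rule copies the place features (abbreviated [PLACE]) from the environment onto the target, so the assimilating feature is place.
Since the environment is written before the underscore, the trigger precedes the target; the direction is progressive.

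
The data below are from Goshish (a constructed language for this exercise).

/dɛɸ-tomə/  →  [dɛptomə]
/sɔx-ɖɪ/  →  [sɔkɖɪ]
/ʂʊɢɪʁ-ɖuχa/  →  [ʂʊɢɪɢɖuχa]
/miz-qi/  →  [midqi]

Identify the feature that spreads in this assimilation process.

manner

Comparing underlying and surface forms, /ɸ/ → [p] is the alternation; the neighbouring /t/ is constant.
The change fricative → stop matches the manner of the following /t/, identifying this as manner assimilation.
Checking the remaining alternations: /x/ → [k] before /ɖ/ (fricative → stop, matching a stop); /ʁ/ → [ɢ] before /ɖ/ (fricative → stop, matching a stop); /z/ → [d] before /q/ (fricative → stop, matching a stop) — only manner changes, and always toward the following segment.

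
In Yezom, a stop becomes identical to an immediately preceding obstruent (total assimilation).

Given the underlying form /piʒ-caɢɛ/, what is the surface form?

[piʒʒaɢɛ]

/c/ is the segment targeted by the rule; it sits immediately after /ʒ/, so it assimilates completely and surfaces as [ʒ].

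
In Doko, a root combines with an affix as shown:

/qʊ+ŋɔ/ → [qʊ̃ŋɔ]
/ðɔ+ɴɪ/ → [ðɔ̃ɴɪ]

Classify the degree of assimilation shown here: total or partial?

The vowel /ʊ/ surfaces as nasalised [ʊ̃] next to the following nasal /ŋ/ — it has acquired the [+nasal] feature of its neighbour.
Likewise in the remaining data: /ɔ/ → [ɔ̃] before /ɴ/ — each time a vowel is nasalised next to a following nasal.

partial assimilation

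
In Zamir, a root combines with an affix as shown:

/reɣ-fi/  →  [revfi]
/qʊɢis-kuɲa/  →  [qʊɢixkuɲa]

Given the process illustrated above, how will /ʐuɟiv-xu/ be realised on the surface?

[ʐuɟiɣxu]

The data show regressive place assimilation: /ɣ/ → [v] before /f/; /s/ → [x] before /k/. In each pair only place changes, matching the following consonant, while manner and voice stay constant.
The rule targets /v/ (voiced labiodental fricative), which sits before the trigger /x/ (velar).
The voiced velar fricative is [ɣ], so /v/ → [ɣ].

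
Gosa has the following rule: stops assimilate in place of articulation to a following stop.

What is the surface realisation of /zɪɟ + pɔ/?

[zɪbpɔ]

/ɟ/ is a voiced palatal stop. The following trigger /p/ is bilabial, so /ɟ/ must become bilabial as well.
A voiced bilabial stop is [b], so the surface segment is [b].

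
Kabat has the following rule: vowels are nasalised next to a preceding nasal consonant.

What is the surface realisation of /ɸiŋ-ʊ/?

[ɸiŋʊ̃]

/ʊ/ sits next to the nasal /ŋ/ and is therefore nasalised to [ʊ̃].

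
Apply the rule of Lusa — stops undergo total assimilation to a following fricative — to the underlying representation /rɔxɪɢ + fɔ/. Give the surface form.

/ɢ/ is the segment targeted by the rule; it sits immediately before /f/, so it assimilates completely and surfaces as [f].

[rɔxɪffɔ]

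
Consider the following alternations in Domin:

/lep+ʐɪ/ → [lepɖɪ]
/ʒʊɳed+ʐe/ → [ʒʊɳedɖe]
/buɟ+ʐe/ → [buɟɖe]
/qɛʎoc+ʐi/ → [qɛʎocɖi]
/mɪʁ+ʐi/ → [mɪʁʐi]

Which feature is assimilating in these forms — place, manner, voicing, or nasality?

manner

Comparing underlying and surface forms, /ʐ/ → [ɖ] is the alternation; the neighbouring /p/ is constant.
The change fricative → stop matches the manner of the preceding /p/, identifying this as manner assimilation.
The other alternating forms pattern the same way: /ʐ/ → [ɖ] after /d/ (fricative → stop, matching a stop); /ʐ/ → [ɖ] after /ɟ/ (fricative → stop, matching a stop); /ʐ/ → [ɖ] after /c/ (fricative → stop, matching a stop) — only manner changes, and always toward the preceding segment.
Nothing changes in [mɪʁʐi]: there the adjacent consonants already agree in manner (/ʐ/ and /ʁ/ are both fricatives), so this form is consistent with the same rule.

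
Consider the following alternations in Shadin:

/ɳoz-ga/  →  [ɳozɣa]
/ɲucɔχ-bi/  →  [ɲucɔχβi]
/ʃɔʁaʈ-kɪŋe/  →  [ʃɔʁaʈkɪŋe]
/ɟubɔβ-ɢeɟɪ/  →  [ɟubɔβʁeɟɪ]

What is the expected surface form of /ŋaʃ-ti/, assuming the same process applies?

The data show progressive manner assimilation: /g/ → [ɣ] after /z/; /b/ → [β] after /χ/; /ɢ/ → [ʁ] after /β/. In each pair only manner changes, matching the preceding consonant, while place and voice stay constant.
No alternation appears in [ʃɔʁaʈkɪŋe]: there the adjacent consonants already agree in manner (/k/ and /ʈ/ are both stops), so this form is consistent with the same rule.
/t/ is a voiceless alveolar stop. The preceding trigger /ʃ/ is a fricative, so /t/ must become a fricative as well.
Changing only its manner to fricative gives [s] — the voiceless alveolar fricative.

[ŋaʃsi]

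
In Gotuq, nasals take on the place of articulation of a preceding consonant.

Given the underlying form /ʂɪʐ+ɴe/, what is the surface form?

[ʂɪʐɳe]

/ɴ/ is a voiced uvular nasal. The preceding trigger /ʐ/ is retroflex, so /ɴ/ must become retroflex as well.
The voiced retroflex nasal is [ɳ], so /ɴ/ → [ɳ].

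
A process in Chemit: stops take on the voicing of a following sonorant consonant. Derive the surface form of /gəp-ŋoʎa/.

The rule targets /p/ (voiceless bilabial stop), which sits before the trigger /ŋ/ (voiced).
Changing only its voicing to voiced gives [b] — the voiced bilabial stop.

[gəbŋoʎa]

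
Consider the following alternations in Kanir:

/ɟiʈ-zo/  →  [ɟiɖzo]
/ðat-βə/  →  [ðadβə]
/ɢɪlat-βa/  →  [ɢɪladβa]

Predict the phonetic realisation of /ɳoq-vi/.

The data show regressive voicing assimilation: /ʈ/ → [ɖ] before /z/; /t/ → [d] before /β/. In each pair only voicing changes, matching the following consonant, while place and manner stay constant.
/q/ is a voiceless uvular stop. The following trigger /v/ is voiced, so /q/ must become voiced as well.
The voiced uvular stop is [ɢ], so /q/ → [ɢ].

[ɳoɢvi]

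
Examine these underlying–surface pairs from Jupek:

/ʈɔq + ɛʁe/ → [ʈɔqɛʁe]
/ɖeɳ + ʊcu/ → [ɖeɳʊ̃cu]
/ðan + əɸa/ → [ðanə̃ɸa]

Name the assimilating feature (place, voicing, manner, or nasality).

The vowel /ʊ/ surfaces as nasalised [ʊ̃] next to the preceding nasal /ɳ/ — it has acquired the [+nasal] feature of its neighbour.
Likewise in the remaining data: /ə/ → [ə̃] after /n/ — each time a vowel is nasalised next to a preceding nasal.
No change occurs in [ʈɔqɛʁe] because the vowel at the boundary is adjacent to an oral consonant, not a nasal (/ɛ/ next to /q/).

nasality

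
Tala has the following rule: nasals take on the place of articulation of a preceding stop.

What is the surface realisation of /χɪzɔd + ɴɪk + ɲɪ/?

[χɪzɔdnɪkŋɪ]

/ɴ/ is a voiced uvular nasal. The preceding trigger /d/ is alveolar, so /ɴ/ must become alveolar as well.
The voiced alveolar nasal is [n], so /ɴ/ → [n].
The same rule applies at the second boundary: /ɲ/ → [ŋ] next to /k/.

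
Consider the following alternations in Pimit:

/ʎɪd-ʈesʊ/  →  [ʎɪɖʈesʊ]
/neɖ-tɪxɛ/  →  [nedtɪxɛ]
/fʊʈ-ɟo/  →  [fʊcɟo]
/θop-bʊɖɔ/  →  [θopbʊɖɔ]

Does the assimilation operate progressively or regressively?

Comparing underlying and surface forms, /d/ → [ɖ] is the alternation; the neighbouring /ʈ/ is constant.
/d/ is alveolar while /ʈ/ is retroflex; the output [ɖ] is retroflex, matching the trigger — so the feature that spreads is place.
The other alternating forms pattern the same way: /ɖ/ → [d] before /t/ (retroflex → alveolar, matching alveolar); /ʈ/ → [c] before /ɟ/ (retroflex → palatal, matching palatal) — only place changes, and always toward the following segment.
Nothing changes in [θopbʊɖɔ]: there the adjacent consonants already agree in place (/p/ and /b/ are both bilabial), so this form is consistent with the same rule.
Since the segment that changes precedes the conditioning segment, the assimilation is regressive.

regressive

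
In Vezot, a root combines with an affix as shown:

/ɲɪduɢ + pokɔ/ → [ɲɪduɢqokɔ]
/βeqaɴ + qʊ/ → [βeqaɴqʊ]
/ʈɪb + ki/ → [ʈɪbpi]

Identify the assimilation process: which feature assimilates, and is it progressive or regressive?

Comparing underlying and surface forms, /p/ → [q] is the alternation; the neighbouring /ɢ/ is constant.
The change bilabial → uvular matches the place of the preceding /ɢ/, identifying this as place assimilation.
Manner and voice are unchanged, so the assimilation is partial, not total.
The same holds elsewhere in the data: /k/ → [p] after /b/ (velar → bilabial, matching bilabial) — only place changes, and always toward the preceding segment.
No alternation appears in [βeqaɴqʊ]: there the adjacent consonants already agree in place (/q/ and /ɴ/ are both uvular), so this form is consistent with the same rule.
Since the segment that changes follows the conditioning segment, the assimilation is progressive.

progressive place assimilation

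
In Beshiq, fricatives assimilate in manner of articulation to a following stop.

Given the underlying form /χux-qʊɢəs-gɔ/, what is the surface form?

/x/ is a voiceless velar fricative. The following trigger /q/ is a stop, so /x/ must become a stop as well.
Changing only its manner to stop gives [k] — the voiceless velar stop.
At the second juncture, /s/ likewise becomes [t] adjacent to /g/.

[χukqʊɢətgɔ]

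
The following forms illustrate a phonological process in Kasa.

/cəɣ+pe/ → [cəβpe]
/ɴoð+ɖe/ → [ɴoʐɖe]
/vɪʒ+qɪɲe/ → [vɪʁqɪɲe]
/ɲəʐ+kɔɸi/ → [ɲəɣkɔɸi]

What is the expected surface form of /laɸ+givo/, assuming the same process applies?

The data show regressive place assimilation: /ɣ/ → [β] before /p/; /ð/ → [ʐ] before /ɖ/; /ʒ/ → [ʁ] before /q/; /ʐ/ → [ɣ] before /k/. In each pair only place changes, matching the following consonant, while manner and voice stay constant.
The rule targets /ɸ/ (voiceless bilabial fricative), which sits before the trigger /g/ (velar).
A voiceless velar fricative is [x], so the surface segment is [x].

[laxgivo]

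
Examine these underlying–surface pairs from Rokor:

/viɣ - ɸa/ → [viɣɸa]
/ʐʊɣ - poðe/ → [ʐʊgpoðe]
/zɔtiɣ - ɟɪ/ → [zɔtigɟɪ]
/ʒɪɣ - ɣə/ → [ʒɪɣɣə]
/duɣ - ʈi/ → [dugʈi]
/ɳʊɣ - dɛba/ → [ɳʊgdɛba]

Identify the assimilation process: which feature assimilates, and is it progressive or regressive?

regressive manner assimilation

The segment that alternates is /ɣ/, which surfaces as [g] when adjacent to /p/.
The change fricative → stop matches the manner of the following /p/, identifying this as manner assimilation.
Place and voice are unchanged, so the assimilation is partial, not total.
Checking the remaining alternations: /ɣ/ → [g] before /ɟ/ (fricative → stop, matching a stop); /ɣ/ → [g] before /ʈ/ (fricative → stop, matching a stop); /ɣ/ → [g] before /d/ (fricative → stop, matching a stop) — only manner changes, and always toward the following segment.
Nothing changes in [viɣɸa], [ʒɪɣɣə]: there the adjacent consonants already agree in manner (/ɣ/ and /ɸ/ are both fricatives; /ɣ/ and /ɣ/ are both fricatives), so these forms are consistent with the same rule.
The trigger is the following segment, so the direction is regressive (anticipatory).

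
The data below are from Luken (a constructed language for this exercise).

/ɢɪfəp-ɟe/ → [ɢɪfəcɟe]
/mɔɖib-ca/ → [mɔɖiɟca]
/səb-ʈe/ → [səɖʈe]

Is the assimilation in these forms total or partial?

partial assimilation

Comparing underlying and surface forms, /p/ → [c] is the alternation; the neighbouring /ɟ/ is constant.
/p/ is bilabial while /ɟ/ is palatal; the output [c] is palatal, matching the trigger — so the feature that spreads is place.
Manner and voice are unchanged, so the assimilation is partial, not total.
The same holds elsewhere in the data: /b/ → [ɟ] before /c/ (bilabial → palatal, matching palatal); /b/ → [ɖ] before /ʈ/ (bilabial → retroflex, matching retroflex) — only place changes, and always toward the following segment.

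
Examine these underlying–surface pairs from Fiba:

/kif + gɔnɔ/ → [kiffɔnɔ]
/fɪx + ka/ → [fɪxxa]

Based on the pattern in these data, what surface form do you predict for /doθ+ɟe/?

[doθθe]

The data show progressive total assimilation (/g/ → [f] after /f/; /k/ → [x] after /x/): in every case the target segment becomes identical to its preceding neighbour, copying more than a single feature.
/ɟ/ is the segment targeted by the rule; it sits immediately after /θ/, so it assimilates completely and surfaces as [θ].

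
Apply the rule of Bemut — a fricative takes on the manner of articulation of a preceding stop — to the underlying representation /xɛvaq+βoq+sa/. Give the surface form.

[xɛvaqboqta]

The rule targets /β/ (voiced bilabial fricative), which sits after the trigger /q/ (stop).
A voiced bilabial stop is [b], so the surface segment is [b].
At the second juncture, /s/ likewise becomes [t] adjacent to /q/.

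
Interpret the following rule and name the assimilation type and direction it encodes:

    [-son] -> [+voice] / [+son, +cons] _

The structural change is [+voice], and the conditioning segment [+son, +cons] (a sonorant consonant) is itself voiced, so the target comes to share the voicing of its neighbour — voicing assimilation.
Since the environment is written before the underscore, the trigger precedes the target; the direction is progressive.

progressive voicing assimilation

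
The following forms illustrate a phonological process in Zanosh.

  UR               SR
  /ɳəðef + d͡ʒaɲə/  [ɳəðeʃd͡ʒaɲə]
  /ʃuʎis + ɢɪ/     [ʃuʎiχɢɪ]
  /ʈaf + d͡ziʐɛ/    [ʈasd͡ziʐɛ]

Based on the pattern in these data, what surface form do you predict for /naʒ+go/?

The data show regressive place assimilation: /f/ → [ʃ] before /d͡ʒ/; /s/ → [χ] before /ɢ/; /f/ → [s] before /d͡z/. In each pair only place changes, matching the following consonant, while manner and voice stay constant.
The rule targets /ʒ/ (voiced postalveolar fricative), which sits before the trigger /g/ (velar).
Changing only its place to velar gives [ɣ] — the voiced velar fricative.

[naɣgo]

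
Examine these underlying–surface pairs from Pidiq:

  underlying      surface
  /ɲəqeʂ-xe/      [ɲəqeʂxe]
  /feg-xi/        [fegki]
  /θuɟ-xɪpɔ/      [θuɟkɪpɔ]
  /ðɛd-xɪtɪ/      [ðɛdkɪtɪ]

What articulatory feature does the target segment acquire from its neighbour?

The segment that alternates is /x/, which surfaces as [k] when adjacent to /g/.
/x/ is a fricative while /g/ is a stop; the output [k] is a stop, matching the trigger — so the feature that spreads is manner.
Checking the remaining alternations: /x/ → [k] after /ɟ/ (fricative → stop, matching a stop); /x/ → [k] after /d/ (fricative → stop, matching a stop) — only manner changes, and always toward the preceding segment.
No alternation appears in [ɲəqeʂxe]: there the adjacent consonants already agree in manner (/x/ and /ʂ/ are both fricatives), so this form is consistent with the same rule.

manner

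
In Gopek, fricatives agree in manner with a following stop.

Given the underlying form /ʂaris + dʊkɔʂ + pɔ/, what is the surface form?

[ʂaritdʊkɔʈpɔ]

/s/ is a voiceless alveolar fricative. The following trigger /d/ is a stop, so /s/ must become a stop as well.
A voiceless alveolar stop is [t], so the surface segment is [t].
The same rule applies at the second boundary: /ʂ/ → [ʈ] next to /p/.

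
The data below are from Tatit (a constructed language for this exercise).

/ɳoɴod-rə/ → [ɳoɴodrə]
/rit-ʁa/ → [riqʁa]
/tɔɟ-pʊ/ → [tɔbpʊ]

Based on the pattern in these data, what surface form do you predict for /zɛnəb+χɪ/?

The data show regressive place assimilation: /t/ → [q] before /ʁ/; /ɟ/ → [b] before /p/. In each pair only place changes, matching the following consonant, while manner and voice stay constant.
Nothing changes in [ɳoɴodrə]: there the adjacent consonants already agree in place (/d/ and /r/ are both alveolar), so this form is consistent with the same rule.
The rule targets /b/ (voiced bilabial stop), which sits before the trigger /χ/ (uvular).
Changing only its place to uvular gives [ɢ] — the voiced uvular stop.

[zɛnəɢχɪ]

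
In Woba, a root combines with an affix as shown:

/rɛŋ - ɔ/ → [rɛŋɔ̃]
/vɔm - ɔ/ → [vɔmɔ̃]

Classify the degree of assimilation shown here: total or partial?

The vowel /ɔ/ surfaces as nasalised [ɔ̃] next to the preceding nasal /ŋ/ — it has acquired the [+nasal] feature of its neighbour.
The other form shows the same pattern: /ɔ/ → [ɔ̃] after /m/ — each time a vowel is nasalised next to a preceding nasal.

partial assimilation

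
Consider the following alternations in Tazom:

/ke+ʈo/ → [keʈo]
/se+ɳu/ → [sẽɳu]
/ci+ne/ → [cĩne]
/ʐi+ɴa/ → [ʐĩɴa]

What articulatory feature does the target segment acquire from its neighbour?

The vowel /e/ surfaces as nasalised [ẽ] next to the following nasal /ɳ/ — it has acquired the [+nasal] feature of its neighbour.
The other forms show the same pattern: /i/ → [ĩ] before /n/; /i/ → [ĩ] before /ɴ/ — each time a vowel is nasalised next to a following nasal.
No change occurs in [keʈo] because the vowel at the boundary is adjacent to an oral consonant, not a nasal (/e/ next to /ʈ/).

nasality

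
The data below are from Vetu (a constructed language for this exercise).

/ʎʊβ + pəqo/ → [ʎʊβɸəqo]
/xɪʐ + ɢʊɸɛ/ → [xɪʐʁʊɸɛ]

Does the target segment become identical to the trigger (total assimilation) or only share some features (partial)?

partial assimilation

Comparing underlying and surface forms, /p/ → [ɸ] is the alternation; the neighbouring /β/ is constant.
The change stop → fricative matches the manner of the preceding /β/, identifying this as manner assimilation.
Place and voice are unchanged, so the assimilation is partial, not total.
The other alternating form patterns the same way: /ɢ/ → [ʁ] after /ʐ/ (stop → fricative, matching a fricative) — only manner changes, and always toward the preceding segment.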